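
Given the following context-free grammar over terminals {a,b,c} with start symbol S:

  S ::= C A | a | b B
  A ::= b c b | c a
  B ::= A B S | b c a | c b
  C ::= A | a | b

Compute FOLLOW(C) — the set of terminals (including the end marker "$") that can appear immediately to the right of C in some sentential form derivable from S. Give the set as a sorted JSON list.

Compute FIRST by fixpoint:
round 1:
  A via A→b c b: +{b}
  A via A→c a: +{c}
  B via B→A B S: +{b,c}
  C via C→A: +{b,c}
  C via C→a: +{a}
  S via S→C A: +{a,b,c}
  FIRST[S]={a,b,c}  FIRST[A]={b,c}  FIRST[B]={b,c}  FIRST[C]={a,b,c}
round 2: — fixpoint
  FIRST[S]={a,b,c}  FIRST[A]={b,c}  FIRST[B]={b,c}  FIRST[C]={a,b,c}

FOLLOW sets:
initialize: $ ∈ FOLLOW(S)
iter 1:
  B→A B S: FOLLOW(A) ⊇ FIRST(B) = {b,c}; new: +{b,c}
  B→A B S: FOLLOW(B) ⊇ FIRST(S) = {a,b,c}; new: +{a,b,c}
  B→A B S: FOLLOW(S) ⊇ FOLLOW(B) ⊇ {a,b,c}; new: +{a,b,c}
  S→C A: FOLLOW(C) ⊇ FIRST(A) = {b,c}; new: +{b,c}
  S→C A: FOLLOW(A) ⊇ FOLLOW(S) ⊇ {$,a,b,c}; new: +{$,a}
  S→b B: FOLLOW(B) ⊇ FOLLOW(S) ⊇ {$,a,b,c}; new: +{$}
  FOLLOW[S]={$,a,b,c}  FOLLOW[A]={$,a,b,c}  FOLLOW[B]={$,a,b,c}  FOLLOW[C]={b,c}
iter 2: (stable)
  FOLLOW[S]={$,a,b,c}  FOLLOW[A]={$,a,b,c}  FOLLOW[B]={$,a,b,c}  FOLLOW[C]={b,c}

FOLLOW(C) = ["b", "c"]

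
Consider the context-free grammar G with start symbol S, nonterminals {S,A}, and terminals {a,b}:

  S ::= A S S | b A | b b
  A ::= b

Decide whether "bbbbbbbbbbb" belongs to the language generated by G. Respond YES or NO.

CNF form of G:
  S -> A X1 | T0 A | T0 T0
  A -> b
  T0 -> b
  X1 -> S S

CYK table (by increasing span):
  [0..0]={A,T0}  "b"  orig:{A}
  [1..1]={A,T0}  "b"  orig:{A}
  [2..2]={A,T0}  "b"  orig:{A}
  [3..3]={A,T0}  "b"  orig:{A}
  [4..4]={A,T0}  "b"  orig:{A}
  [5..5]={A,T0}  "b"  orig:{A}
  [6..6]={A,T0}  "b"  orig:{A}
  [7..7]={A,T0}  "b"  orig:{A}
  [8..8]={A,T0}  "b"  orig:{A}
  [9..9]={A,T0}  "b"  orig:{A}
  [10..10]={A,T0}  "b"  orig:{A}
  [0..1]={S}  "bb"
  [1..2]={S}  "bb"
  [2..3]={S}  "bb"
  [3..4]={S}  "bb"
  [4..5]={S}  "bb"
  [5..6]={S}  "bb"
  [6..7]={S}  "bb"
  [7..8]={S}  "bb"
  [8..9]={S}  "bb"
  [9..10]={S}  "bb"
  [0..2]=∅  "bbb"
  [1..3]=∅  "bbb"
  [2..4]=∅  "bbb"
  [3..5]=∅  "bbb"
  [4..6]=∅  "bbb"
  [5..7]=∅  "bbb"
  [6..8]=∅  "bbb"
  [7..9]=∅  "bbb"
  [8..10]=∅  "bbb"
  [0..3]={X1}  "bbbb"  orig:{}
  [1..4]={X1}  "bbbb"  orig:{}
  [2..5]={X1}  "bbbb"  orig:{}
  [3..6]={X1}  "bbbb"  orig:{}
  [4..7]={X1}  "bbbb"  orig:{}
  [5..8]={X1}  "bbbb"  orig:{}
  [6..9]={X1}  "bbbb"  orig:{}
  [7..10]={X1}  "bbbb"  orig:{}
  [0..4]={S}  "bbbbb"
  [1..5]={S}  "bbbbb"
  [2..6]={S}  "bbbbb"
  [3..7]={S}  "bbbbb"
  [4..8]={S}  "bbbbb"
  [5..9]={S}  "bbbbb"
  [6..10]={S}  "bbbbb"
  [0..5]=∅  "bbbbbb"
  [1..6]=∅  "bbbbbb"
  [2..7]=∅  "bbbbbb"
  [3..8]=∅  "bbbbbb"
  [4..9]=∅  "bbbbbb"
  [5..10]=∅  "bbbbbb"
  [0..6]={X1}  "bbbbbbb"  orig:{}
  [1..7]={X1}  "bbbbbbb"  orig:{}
  [2..8]={X1}  "bbbbbbb"  orig:{}
  [3..9]={X1}  "bbbbbbb"  orig:{}
  [4..10]={X1}  "bbbbbbb"  orig:{}
  [0..7]={S}  "bbbbbbbb"
  [1..8]={S}  "bbbbbbbb"
  [2..9]={S}  "bbbbbbbb"
  [3..10]={S}  "bbbbbbbb"
  [0..8]=∅  "bbbbbbbbb"
  [1..9]=∅  "bbbbbbbbb"
  [2..10]=∅  "bbbbbbbbb"
  [0..9]={X1}  "bbbbbbbbbb"  orig:{}
  [1..10]={X1}  "bbbbbbbbbb"  orig:{}
  [0..10]={S}  "bbbbbbbbbbb"

S ∈ T[0,10] ⇒ YES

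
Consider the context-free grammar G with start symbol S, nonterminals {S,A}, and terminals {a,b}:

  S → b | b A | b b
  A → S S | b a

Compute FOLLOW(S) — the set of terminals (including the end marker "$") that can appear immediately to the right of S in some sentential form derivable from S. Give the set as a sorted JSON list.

FIRST iteration:
round 1:
  A via A→b a: +{b}
  S via S→b: +{b}
  FIRST[S]={b}  FIRST[A]={b}
round 2: done
  FIRST[S]={b}  FIRST[A]={b}

FOLLOW iteration:
initialize: $ ∈ FOLLOW(S)
iter 1:
  A→S S: FOLLOW(S) ⊇ FIRST(S) = {b}; new: +{b}
  S→b A: FOLLOW(A) ⊇ FOLLOW(S) ⊇ {$,b}; new: +{$,b}
  FOLLOW(S)={$,b}  FOLLOW(A)={$,b}
iter 2: done
  FOLLOW(S)={$,b}  FOLLOW(A)={$,b}

FOLLOW(S) = ["$", "b"]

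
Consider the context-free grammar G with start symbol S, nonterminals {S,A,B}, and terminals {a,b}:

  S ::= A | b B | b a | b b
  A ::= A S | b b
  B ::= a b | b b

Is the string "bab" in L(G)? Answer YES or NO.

Convert to CNF:
  S -> A S | T0 B | T0 T0 | T0 T1
  A -> A S | T0 T0
  B -> T0 T0 | T1 T0
  T0 -> b
  T1 -> a

CYK table (by increasing span):
  T[0,0] 'b' = {T0}  orig:{}
  T[1,1] 'a' = {T1}  orig:{}
  T[2,2] 'b' = {T0}  orig:{}
  T[0,1] 'ba' = {S}
  T[1,2] 'ab' = {B}
  T[0,2] 'bab' = {S}

S ∈ T[0,2] ⇒ YES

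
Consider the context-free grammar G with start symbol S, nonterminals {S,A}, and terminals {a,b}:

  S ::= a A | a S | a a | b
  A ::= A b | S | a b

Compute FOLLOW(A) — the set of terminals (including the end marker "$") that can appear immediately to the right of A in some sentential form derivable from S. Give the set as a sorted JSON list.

FIRST iteration:
iter 1:
  A via A→a b: +{a}
  S via S→a A: +{a}
  S via S→b: +{b}
  FIRST[S]={a,b}  FIRST[A]={a}
iter 2:
  A via A→S: +{b}
  FIRST[S]={a,b}  FIRST[A]={a,b}
iter 3: — fixpoint
  FIRST[S]={a,b}  FIRST[A]={a,b}

FOLLOW sets:
initialize: $ ∈ FOLLOW(S)
iter 1:
  A→A b: FOLLOW(A) ⊇ FIRST(b) = {b}; new: +{b}
  A→S: FOLLOW(S) ⊇ FOLLOW(A) ⊇ {b}; new: +{b}
  S→a A: FOLLOW(A) ⊇ FOLLOW(S) ⊇ {$,b}; new: +{$}
  FOLLOW[S]={$,b}  FOLLOW[A]={$,b}
iter 2: (stable)
  FOLLOW[S]={$,b}  FOLLOW[A]={$,b}

FOLLOW(A) = ["$", "b"]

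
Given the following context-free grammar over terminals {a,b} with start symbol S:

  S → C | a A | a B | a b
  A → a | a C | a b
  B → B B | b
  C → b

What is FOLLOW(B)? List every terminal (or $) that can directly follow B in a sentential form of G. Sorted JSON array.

FIRST sets, iterate to fixpoint:
pass 1:
  A via A→a: +{a}
  B via B→b: +{b}
  C via C→b: +{b}
  S via S→C: +{b}
  S via S→a A: +{a}
  S: {a,b}  A: {a}  B: {b}  C: {b}
pass 2: (no change)
  S: {a,b}  A: {a}  B: {b}  C: {b}

Compute FOLLOW by fixpoint:
seed FOLLOW(S) with $
iter 1:
  B→B B: FOLLOW(B) ⊇ FIRST(B) = {b}; new: +{b}
  S→C: FOLLOW(C) ⊇ FOLLOW(S) ⊇ {$}; new: +{$}
  S→a A: FOLLOW(A) ⊇ FOLLOW(S) ⊇ {$}; new: +{$}
  S→a B: FOLLOW(B) ⊇ FOLLOW(S) ⊇ {$}; new: +{$}
  FOLLOW[S]={$}  FOLLOW[A]={$}  FOLLOW[B]={$,b}  FOLLOW[C]={$}
iter 2: (no change)
  FOLLOW[S]={$}  FOLLOW[A]={$}  FOLLOW[B]={$,b}  FOLLOW[C]={$}

FOLLOW(B) = ["$", "b"]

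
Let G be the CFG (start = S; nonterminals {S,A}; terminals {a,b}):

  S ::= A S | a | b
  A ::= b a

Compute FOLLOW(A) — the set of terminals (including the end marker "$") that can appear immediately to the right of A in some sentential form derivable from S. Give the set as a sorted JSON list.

Compute FIRST by fixpoint:
iter 1:
  A via A→b a: +{b}
  S via S→A S: +{b}
  S via S→a: +{a}
  S: {a,b}  A: {b}
iter 2: — fixpoint
  S: {a,b}  A: {b}

Compute FOLLOW by fixpoint:
initialize: $ ∈ FOLLOW(S)
[1]
  S→A S: FOLLOW(A) ⊇ FIRST(S) = {a,b}; new: +{a,b}
  FOLLOW(S)={$}  FOLLOW(A)={a,b}
[2] — fixpoint
  FOLLOW(S)={$}  FOLLOW(A)={a,b}

FOLLOW(A) = ["a", "b"]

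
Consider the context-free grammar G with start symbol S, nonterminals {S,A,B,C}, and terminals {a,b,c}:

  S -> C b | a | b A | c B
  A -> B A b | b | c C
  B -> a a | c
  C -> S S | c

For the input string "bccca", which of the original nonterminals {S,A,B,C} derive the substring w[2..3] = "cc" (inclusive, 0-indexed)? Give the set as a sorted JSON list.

CNF form of G:
  S -> C T0 | T0 A | T1 B | a
  A -> B X3 | T1 C | b
  B -> T2 T2 | c
  C -> S S | c
  T0 -> b
  T1 -> c
  T2 -> a
  X3 -> A T0

CYK fill, restricted to cells inside w[2..3]:
  T[2,2] 'c' = {B,C,T1}  orig:{B,C}
  T[3,3] 'c' = {B,C,T1}  orig:{B,C}
  T[2,3] 'cc' = {A,S}

Original NTs in T[2,3] deriving "cc": ["A", "S"]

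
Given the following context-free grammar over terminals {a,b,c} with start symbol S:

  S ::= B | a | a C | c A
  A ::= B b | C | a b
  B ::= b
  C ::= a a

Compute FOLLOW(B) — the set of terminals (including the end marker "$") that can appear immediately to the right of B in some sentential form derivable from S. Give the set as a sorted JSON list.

Compute FIRST by fixpoint:
iter 1:
  A via A→a b: +{a}
  B via B→b: +{b}
  C via C→a a: +{a}
  S via S→B: +{b}
  S via S→a: +{a}
  S via S→c A: +{c}
  FIRST(S)={a,b,c}  FIRST(A)={a}  FIRST(B)={b}  FIRST(C)={a}
iter 2:
  A via A→B b: +{b}
  FIRST(S)={a,b,c}  FIRST(A)={a,b}  FIRST(B)={b}  FIRST(C)={a}
iter 3: done
  FIRST(S)={a,b,c}  FIRST(A)={a,b}  FIRST(B)={b}  FIRST(C)={a}

FOLLOW iteration:
seed FOLLOW(S) with $
round 1:
  A→B b: FOLLOW(B) ⊇ FIRST(b) = {b}; new: +{b}
  S→B: FOLLOW(B) ⊇ FOLLOW(S) ⊇ {$}; new: +{$}
  S→a C: FOLLOW(C) ⊇ FOLLOW(S) ⊇ {$}; new: +{$}
  S→c A: FOLLOW(A) ⊇ FOLLOW(S) ⊇ {$}; new: +{$}
  FOLLOW[S]={$}  FOLLOW[A]={$}  FOLLOW[B]={$,b}  FOLLOW[C]={$}
round 2: — fixpoint
  FOLLOW[S]={$}  FOLLOW[A]={$}  FOLLOW[B]={$,b}  FOLLOW[C]={$}

FOLLOW(B) = ["$", "b"]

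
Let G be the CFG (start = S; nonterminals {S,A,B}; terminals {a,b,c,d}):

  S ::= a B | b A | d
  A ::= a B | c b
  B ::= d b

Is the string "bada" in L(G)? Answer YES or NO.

CNF form of G:
  S -> T0 B | T2 A | d
  A -> T0 B | T1 T2
  B -> T3 T2
  T0 -> a
  T1 -> c
  T2 -> b
  T3 -> d

CYK fill:
  T[0,0] 'b' = {T2}  orig:{}
  T[1,1] 'a' = {T0}  orig:{}
  T[2,2] 'd' = {S,T3}  orig:{S}
  T[3,3] 'a' = {T0}  orig:{}
  T[0,1] 'ba' = ∅
  T[1,2] 'ad' = ∅
  T[2,3] 'da' = ∅
  T[0,2] 'bad' = ∅
  T[1,3] 'ada' = ∅
  T[0,3] 'bada' = ∅

S ∉ T[0,3] ⇒ NO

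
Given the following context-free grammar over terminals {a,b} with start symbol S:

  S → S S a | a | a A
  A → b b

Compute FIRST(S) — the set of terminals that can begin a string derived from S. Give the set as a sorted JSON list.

FIRST iteration:
[1]
  A via A→b b: +{b}
  S via S→a: +{a}
  FIRST[S]={a}  FIRST[A]={b}
[2] — fixpoint
  FIRST[S]={a}  FIRST[A]={b}

FIRST(S) = ["a"]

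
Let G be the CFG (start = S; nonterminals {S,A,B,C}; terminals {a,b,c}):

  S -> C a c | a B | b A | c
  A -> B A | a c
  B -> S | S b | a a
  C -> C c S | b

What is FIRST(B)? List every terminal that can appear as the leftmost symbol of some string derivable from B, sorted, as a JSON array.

FIRST sets, iterate to fixpoint:
iter 1:
  A via A→a c: +{a}
  B via B→a a: +{a}
  C via C→b: +{b}
  S via S→C a c: +{b}
  S via S→a B: +{a}
  S via S→c: +{c}
  FIRST(S)={a,b,c}  FIRST(A)={a}  FIRST(B)={a}  FIRST(C)={b}
iter 2:
  B via B→S: +{b,c}
  FIRST(S)={a,b,c}  FIRST(A)={a}  FIRST(B)={a,b,c}  FIRST(C)={b}
iter 3:
  A via A→B A: +{b,c}
  FIRST(S)={a,b,c}  FIRST(A)={a,b,c}  FIRST(B)={a,b,c}  FIRST(C)={b}
iter 4: — fixpoint
  FIRST(S)={a,b,c}  FIRST(A)={a,b,c}  FIRST(B)={a,b,c}  FIRST(C)={b}

FIRST(B) = ["a", "b", "c"]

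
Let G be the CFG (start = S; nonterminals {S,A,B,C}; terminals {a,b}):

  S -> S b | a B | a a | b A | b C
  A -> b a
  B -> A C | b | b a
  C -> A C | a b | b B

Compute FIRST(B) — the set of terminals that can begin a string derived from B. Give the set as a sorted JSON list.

Compute FIRST by fixpoint:
iter 1:
  A via A→b a: +{b}
  B via B→A C: +{b}
  C via C→A C: +{b}
  C via C→a b: +{a}
  S via S→a B: +{a}
  S via S→b A: +{b}
  FIRST(S)={a,b}  FIRST(A)={b}  FIRST(B)={b}  FIRST(C)={a,b}
iter 2: (stable)
  FIRST(S)={a,b}  FIRST(A)={b}  FIRST(B)={b}  FIRST(C)={a,b}

FIRST(B) = ["b"]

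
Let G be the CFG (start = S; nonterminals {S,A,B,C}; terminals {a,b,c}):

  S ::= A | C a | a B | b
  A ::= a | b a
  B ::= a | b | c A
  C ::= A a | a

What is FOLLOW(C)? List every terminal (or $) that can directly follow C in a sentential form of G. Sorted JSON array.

FIRST sets, iterate to fixpoint:
round 1:
  A via A→a: +{a}
  A via A→b a: +{b}
  B via B→a: +{a}
  B via B→b: +{b}
  B via B→c A: +{c}
  C via C→A a: +{a,b}
  S via S→A: +{a,b}
  S: {a,b}  A: {a,b}  B: {a,b,c}  C: {a,b}
round 2: done
  S: {a,b}  A: {a,b}  B: {a,b,c}  C: {a,b}

FOLLOW iteration:
initialize: $ ∈ FOLLOW(S)
iter 1:
  C→A a: FOLLOW(A) ⊇ FIRST(a) = {a}; new: +{a}
  S→A: FOLLOW(A) ⊇ FOLLOW(S) ⊇ {$}; new: +{$}
  S→C a: FOLLOW(C) ⊇ FIRST(a) = {a}; new: +{a}
  S→a B: FOLLOW(B) ⊇ FOLLOW(S) ⊇ {$}; new: +{$}
  FOLLOW[S]={$}  FOLLOW[A]={$,a}  FOLLOW[B]={$}  FOLLOW[C]={a}
iter 2: — fixpoint
  FOLLOW[S]={$}  FOLLOW[A]={$,a}  FOLLOW[B]={$}  FOLLOW[C]={a}

FOLLOW(C) = ["a"]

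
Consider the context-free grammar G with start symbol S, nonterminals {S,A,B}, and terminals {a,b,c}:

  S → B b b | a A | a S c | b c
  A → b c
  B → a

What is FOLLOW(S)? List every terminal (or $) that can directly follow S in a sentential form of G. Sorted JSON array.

Compute FIRST by fixpoint:
[1]
  A via A→b c: +{b}
  B via B→a: +{a}
  S via S→B b b: +{a}
  S via S→b c: +{b}
  S: {a,b}  A: {b}  B: {a}
[2] done
  S: {a,b}  A: {b}  B: {a}

Compute FOLLOW by fixpoint:
seed FOLLOW(S) with $
[1]
  S→B b b: FOLLOW(B) ⊇ FIRST(b) = {b}; new: +{b}
  S→a A: FOLLOW(A) ⊇ FOLLOW(S) ⊇ {$}; new: +{$}
  S→a S c: FOLLOW(S) ⊇ FIRST(c) = {c}; new: +{c}
  FOLLOW(S)={$,c}  FOLLOW(A)={$}  FOLLOW(B)={b}
[2]
  S→a A: FOLLOW(A) ⊇ FOLLOW(S) ⊇ {$,c}; new: +{c}
  FOLLOW(S)={$,c}  FOLLOW(A)={$,c}  FOLLOW(B)={b}
[3] (stable)
  FOLLOW(S)={$,c}  FOLLOW(A)={$,c}  FOLLOW(B)={b}

FOLLOW(S) = ["$", "c"]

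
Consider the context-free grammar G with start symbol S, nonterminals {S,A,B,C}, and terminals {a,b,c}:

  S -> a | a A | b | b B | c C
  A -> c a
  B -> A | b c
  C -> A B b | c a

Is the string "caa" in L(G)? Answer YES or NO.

CNF form of G:
  S -> T0 C | T1 A | T2 B | a | b
  A -> T0 T1
  B -> T0 T1 | T2 T0
  C -> A X3 | T0 T1
  T0 -> c
  T1 -> a
  T2 -> b
  X3 -> B T2

CYK table (by increasing span):
  [0..0]={T0}  "c"  orig:{}
  [1..1]={S,T1}  "a"  orig:{S}
  [2..2]={S,T1}  "a"  orig:{S}
  [0..1]={A,B,C}  "ca"
  [1..2]=∅  "aa"
  [0..2]=∅  "caa"

S ∉ T[0,2] ⇒ NO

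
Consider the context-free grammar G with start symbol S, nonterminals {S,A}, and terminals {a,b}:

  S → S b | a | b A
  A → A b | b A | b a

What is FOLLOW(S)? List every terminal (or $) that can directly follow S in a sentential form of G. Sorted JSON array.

FIRST iteration:
round 1:
  A via A→b A: +{b}
  S via S→a: +{a}
  S via S→b A: +{b}
  S: {a,b}  A: {b}
round 2: (stable)
  S: {a,b}  A: {b}

FOLLOW sets:
FOLLOW(S) := {$}
iter 1:
  A→A b: FOLLOW(A) ⊇ FIRST(b) = {b}; new: +{b}
  S→S b: FOLLOW(S) ⊇ FIRST(b) = {b}; new: +{b}
  S→b A: FOLLOW(A) ⊇ FOLLOW(S) ⊇ {$,b}; new: +{$}
  FOLLOW[S]={$,b}  FOLLOW[A]={$,b}
iter 2: (stable)
  FOLLOW[S]={$,b}  FOLLOW[A]={$,b}

FOLLOW(S) = ["$", "b"]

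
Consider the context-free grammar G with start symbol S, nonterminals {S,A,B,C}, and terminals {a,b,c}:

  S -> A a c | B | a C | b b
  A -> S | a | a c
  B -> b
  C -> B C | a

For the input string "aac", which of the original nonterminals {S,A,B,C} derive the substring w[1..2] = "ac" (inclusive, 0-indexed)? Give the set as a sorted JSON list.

Convert to CNF:
  S -> A X4 | T0 C | T2 T2 | b
  A -> A X3 | T0 C | T0 T1 | T2 T2 | a | b
  B -> b
  C -> B C | a
  T0 -> a
  T1 -> c
  T2 -> b
  X3 -> T0 T1
  X4 -> T0 T1

CYK table (by increasing span) — only the sub-triangle for w[1..2]:
  T[1,1] 'a' = {A,C,T0}  orig:{A,C}
  T[2,2] 'c' = {T1}  orig:{}
  T[1,2] 'ac' = {A,X3,X4}  orig:{A}

Original NTs in T[1,2] deriving "ac": ["A"]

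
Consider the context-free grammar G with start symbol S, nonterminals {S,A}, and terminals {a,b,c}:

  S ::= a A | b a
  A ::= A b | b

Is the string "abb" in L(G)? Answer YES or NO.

CNF form of G:
  S -> T0 T1 | T1 A
  A -> A T0 | b
  T0 -> b
  T1 -> a

CYK fill:
  cell(0,0) a: {T1}  orig:{}
  cell(1,1) b: {A,T0}  orig:{A}
  cell(2,2) b: {A,T0}  orig:{A}
  cell(0,1) ab: {S}
  cell(1,2) bb: {A}
  cell(0,2) abb: {S}

S ∈ T[0,2] ⇒ YES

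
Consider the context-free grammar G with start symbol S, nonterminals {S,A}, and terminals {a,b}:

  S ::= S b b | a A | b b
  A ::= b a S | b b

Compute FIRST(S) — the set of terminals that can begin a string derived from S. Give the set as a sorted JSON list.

FIRST iteration:
iter 1:
  A via A→b a S: +{b}
  S via S→a A: +{a}
  S via S→b b: +{b}
  FIRST[S]={a,b}  FIRST[A]={b}
iter 2: done
  FIRST[S]={a,b}  FIRST[A]={b}

FIRST(S) = ["a", "b"]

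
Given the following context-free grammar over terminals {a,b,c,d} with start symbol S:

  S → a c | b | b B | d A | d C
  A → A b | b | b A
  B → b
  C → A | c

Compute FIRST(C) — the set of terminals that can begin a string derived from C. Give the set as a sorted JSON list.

FIRST sets, iterate to fixpoint:
round 1:
  A via A→b: +{b}
  B via B→b: +{b}
  C via C→A: +{b}
  C via C→c: +{c}
  S via S→a c: +{a}
  S via S→b: +{b}
  S via S→d A: +{d}
  FIRST[S]={a,b,d}  FIRST[A]={b}  FIRST[B]={b}  FIRST[C]={b,c}
round 2: (no change)
  FIRST[S]={a,b,d}  FIRST[A]={b}  FIRST[B]={b}  FIRST[C]={b,c}

FIRST(C) = ["b", "c"]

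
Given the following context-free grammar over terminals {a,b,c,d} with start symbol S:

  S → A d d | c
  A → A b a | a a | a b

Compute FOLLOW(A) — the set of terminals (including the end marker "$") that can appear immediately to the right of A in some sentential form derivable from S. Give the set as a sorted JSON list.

FIRST sets, iterate to fixpoint:
[1]
  A via A→a a: +{a}
  S via S→A d d: +{a}
  S via S→c: +{c}
  S: {a,c}  A: {a}
[2] (stable)
  S: {a,c}  A: {a}

FOLLOW sets:
initialize: $ ∈ FOLLOW(S)
pass 1:
  A→A b a: FOLLOW(A) ⊇ FIRST(b) = {b}; new: +{b}
  S→A d d: FOLLOW(A) ⊇ FIRST(d) = {d}; new: +{d}
  S: {$}  A: {b,d}
pass 2: (stable)
  S: {$}  A: {b,d}

FOLLOW(A) = ["b", "d"]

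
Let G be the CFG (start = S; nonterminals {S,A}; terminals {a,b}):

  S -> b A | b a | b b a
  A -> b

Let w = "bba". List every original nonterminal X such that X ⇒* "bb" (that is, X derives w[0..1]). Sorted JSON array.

Convert to CNF:
  S -> T0 A | T0 T1 | T0 X2
  A -> b
  T0 -> b
  T1 -> a
  X2 -> T0 T1

Fill CYK table bottom-up, restricted to cells inside w[0..1]:
  T[0,0] 'b' = {A,T0}  orig:{A}
  T[1,1] 'b' = {A,T0}  orig:{A}
  T[0,1] 'bb' = {S}

Original NTs in T[0,1] deriving "bb": ["S"]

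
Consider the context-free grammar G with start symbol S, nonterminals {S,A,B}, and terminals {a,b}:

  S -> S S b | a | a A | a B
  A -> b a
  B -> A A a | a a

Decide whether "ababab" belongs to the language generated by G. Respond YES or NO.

CNF form of G:
  S -> S X3 | T1 A | T1 B | a
  A -> T0 T1
  B -> A X2 | T1 T1
  T0 -> b
  T1 -> a
  X2 -> A T1
  X3 -> S T0

CYK fill:
  cell(0,0) a: {S,T1}  orig:{S}
  cell(1,1) b: {T0}  orig:{}
  cell(2,2) a: {S,T1}  orig:{S}
  cell(3,3) b: {T0}  orig:{}
  cell(4,4) a: {S,T1}  orig:{S}
  cell(5,5) b: {T0}  orig:{}
  cell(0,1) ab: {X3}  orig:{}
  cell(1,2) ba: {A}
  cell(2,3) ab: {X3}  orig:{}
  cell(3,4) ba: {A}
  cell(4,5) ab: {X3}  orig:{}
  cell(0,2) aba: {S}
  cell(1,3) bab: ∅
  cell(2,4) aba: {S}
  cell(3,5) bab: ∅
  cell(0,3) abab: {X3}  orig:{}
  cell(1,4) baba: ∅
  cell(2,5) abab: {X3}  orig:{}
  cell(0,4) ababa: ∅
  cell(1,5) babab: ∅
  cell(0,5) ababab: ∅

S ∉ T[0,5] ⇒ NO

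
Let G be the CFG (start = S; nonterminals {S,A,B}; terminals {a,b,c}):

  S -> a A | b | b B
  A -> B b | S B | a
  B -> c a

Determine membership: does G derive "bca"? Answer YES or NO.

CNF form of G:
  S -> T0 B | T2 A | b
  A -> B T0 | S B | a
  B -> T1 T2
  T0 -> b
  T1 -> c
  T2 -> a

Fill CYK table bottom-up:
  cell(0,0) b: {S,T0}  orig:{S}
  cell(1,1) c: {T1}  orig:{}
  cell(2,2) a: {A,T2}  orig:{A}
  cell(0,1) bc: ∅
  cell(1,2) ca: {B}
  cell(0,2) bca: {A,S}

S ∈ T[0,2] ⇒ YES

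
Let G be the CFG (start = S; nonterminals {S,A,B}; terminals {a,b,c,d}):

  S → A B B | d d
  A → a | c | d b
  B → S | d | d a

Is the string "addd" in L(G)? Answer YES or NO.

Convert to CNF:
  S -> A X4 | T0 T0
  A -> T0 T1 | a | c
  B -> A X3 | T0 T0 | T0 T2 | d
  T0 -> d
  T1 -> b
  T2 -> a
  X3 -> B B
  X4 -> B B

Fill CYK table bottom-up:
  cell(0,0) a: {A,T2}  orig:{A}
  cell(1,1) d: {B,T0}  orig:{B}
  cell(2,2) d: {B,T0}  orig:{B}
  cell(3,3) d: {B,T0}  orig:{B}
  cell(0,1) ad: ∅
  cell(1,2) dd: {B,S,X3,X4}  orig:{B,S}
  cell(2,3) dd: {B,S,X3,X4}  orig:{B,S}
  cell(0,2) add: {B,S}
  cell(1,3) ddd: {X3,X4}  orig:{}
  cell(0,3) addd: {B,S,X3,X4}  orig:{B,S}

S ∈ T[0,3] ⇒ YES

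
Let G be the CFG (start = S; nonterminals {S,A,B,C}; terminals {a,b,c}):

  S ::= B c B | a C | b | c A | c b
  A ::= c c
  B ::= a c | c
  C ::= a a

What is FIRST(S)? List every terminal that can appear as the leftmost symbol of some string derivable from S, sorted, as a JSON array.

FIRST sets, iterate to fixpoint:
iter 1:
  A via A→c c: +{c}
  B via B→a c: +{a}
  B via B→c: +{c}
  C via C→a a: +{a}
  S via S→B c B: +{a,c}
  S via S→b: +{b}
  FIRST(S)={a,b,c}  FIRST(A)={c}  FIRST(B)={a,c}  FIRST(C)={a}
iter 2: done
  FIRST(S)={a,b,c}  FIRST(A)={c}  FIRST(B)={a,c}  FIRST(C)={a}

FIRST(S) = ["a", "b", "c"]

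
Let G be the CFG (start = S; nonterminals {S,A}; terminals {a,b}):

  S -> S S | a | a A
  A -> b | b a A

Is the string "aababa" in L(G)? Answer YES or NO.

Convert to CNF:
  S -> S S | T1 A | a
  A -> T0 X2 | b
  T0 -> b
  T1 -> a
  X2 -> T1 A

Fill CYK table bottom-up:
  [0..0]={S,T1}  "a"  orig:{S}
  [1..1]={S,T1}  "a"  orig:{S}
  [2..2]={A,T0}  "b"  orig:{A}
  [3..3]={S,T1}  "a"  orig:{S}
  [4..4]={A,T0}  "b"  orig:{A}
  [5..5]={S,T1}  "a"  orig:{S}
  [0..1]={S}  "aa"
  [1..2]={S,X2}  "ab"  orig:{S}
  [2..3]=∅  "ba"
  [3..4]={S,X2}  "ab"  orig:{S}
  [4..5]=∅  "ba"
  [0..2]={S}  "aab"
  [1..3]={S}  "aba"
  [2..4]={A}  "bab"
  [3..5]={S}  "aba"
  [0..3]={S}  "aaba"
  [1..4]={S,X2}  "abab"  orig:{S}
  [2..5]=∅  "baba"
  [0..4]={S}  "aabab"
  [1..5]={S}  "ababa"
  [0..5]={S}  "aababa"

S ∈ T[0,5] ⇒ YES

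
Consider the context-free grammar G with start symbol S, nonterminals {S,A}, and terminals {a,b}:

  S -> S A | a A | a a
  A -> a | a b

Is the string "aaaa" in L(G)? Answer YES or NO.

CNF form of G:
  S -> S A | T0 A | T0 T0
  A -> T0 T1 | a
  T0 -> a
  T1 -> b

CYK table (by increasing span):
  cell(0,0) a: {A,T0}  orig:{A}
  cell(1,1) a: {A,T0}  orig:{A}
  cell(2,2) a: {A,T0}  orig:{A}
  cell(3,3) a: {A,T0}  orig:{A}
  cell(0,1) aa: {S}
  cell(1,2) aa: {S}
  cell(2,3) aa: {S}
  cell(0,2) aaa: {S}
  cell(1,3) aaa: {S}
  cell(0,3) aaaa: {S}

S ∈ T[0,3] ⇒ YES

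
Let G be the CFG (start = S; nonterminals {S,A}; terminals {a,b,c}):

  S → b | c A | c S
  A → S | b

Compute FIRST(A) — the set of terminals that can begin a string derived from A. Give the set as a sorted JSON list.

Compute FIRST by fixpoint:
iter 1:
  A via A→b: +{b}
  S via S→b: +{b}
  S via S→c A: +{c}
  S: {b,c}  A: {b}
iter 2:
  A via A→S: +{c}
  S: {b,c}  A: {b,c}
iter 3: (stable)
  S: {b,c}  A: {b,c}

FIRST(A) = ["b", "c"]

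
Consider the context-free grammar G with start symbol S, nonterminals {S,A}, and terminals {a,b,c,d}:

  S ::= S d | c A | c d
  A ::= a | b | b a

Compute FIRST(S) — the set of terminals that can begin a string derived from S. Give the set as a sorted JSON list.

Compute FIRST by fixpoint:
round 1:
  A via A→a: +{a}
  A via A→b: +{b}
  S via S→c A: +{c}
  FIRST(S)={c}  FIRST(A)={a,b}
round 2: (no change)
  FIRST(S)={c}  FIRST(A)={a,b}

FIRST(S) = ["c"]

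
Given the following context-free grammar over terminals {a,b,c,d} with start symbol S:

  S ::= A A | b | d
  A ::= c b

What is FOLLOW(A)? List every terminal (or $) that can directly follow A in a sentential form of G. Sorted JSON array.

FIRST sets, iterate to fixpoint:
round 1:
  A via A→c b: +{c}
  S via S→A A: +{c}
  S via S→b: +{b}
  S via S→d: +{d}
  FIRST[S]={b,c,d}  FIRST[A]={c}
round 2: — fixpoint
  FIRST[S]={b,c,d}  FIRST[A]={c}

FOLLOW iteration:
initialize: $ ∈ FOLLOW(S)
[1]
  S→A A: FOLLOW(A) ⊇ FIRST(A) = {c}; new: +{c}
  S→A A: FOLLOW(A) ⊇ FOLLOW(S) ⊇ {$}; new: +{$}
  S: {$}  A: {$,c}
[2] (stable)
  S: {$}  A: {$,c}

FOLLOW(A) = ["$", "c"]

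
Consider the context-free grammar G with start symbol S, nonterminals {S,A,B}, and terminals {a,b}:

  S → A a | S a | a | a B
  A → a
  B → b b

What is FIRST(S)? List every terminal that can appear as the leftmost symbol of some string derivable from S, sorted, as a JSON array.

FIRST iteration:
pass 1:
  A via A→a: +{a}
  B via B→b b: +{b}
  S via S→A a: +{a}
  S: {a}  A: {a}  B: {b}
pass 2: (stable)
  S: {a}  A: {a}  B: {b}

FIRST(S) = ["a"]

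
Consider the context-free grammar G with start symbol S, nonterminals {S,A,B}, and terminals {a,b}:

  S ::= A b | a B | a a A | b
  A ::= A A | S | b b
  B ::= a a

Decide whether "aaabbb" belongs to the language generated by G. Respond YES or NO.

Convert to CNF:
  S -> A T0 | T1 B | T1 X3 | b
  A -> A A | A T0 | T0 T0 | T1 B | T1 X2 | b
  B -> T1 T1
  T0 -> b
  T1 -> a
  X2 -> T1 A
  X3 -> T1 A

CYK fill:
  T[0,0] 'a' = {T1}  orig:{}
  T[1,1] 'a' = {T1}  orig:{}
  T[2,2] 'a' = {T1}  orig:{}
  T[3,3] 'b' = {A,S,T0}  orig:{A,S}
  T[4,4] 'b' = {A,S,T0}  orig:{A,S}
  T[5,5] 'b' = {A,S,T0}  orig:{A,S}
  T[0,1] 'aa' = {B}
  T[1,2] 'aa' = {B}
  T[2,3] 'ab' = {X2,X3}  orig:{}
  T[3,4] 'bb' = {A,S}
  T[4,5] 'bb' = {A,S}
  T[0,2] 'aaa' = {A,S}
  T[1,3] 'aab' = {A,S}
  T[2,4] 'abb' = {X2,X3}  orig:{}
  T[3,5] 'bbb' = {A,S}
  T[0,3] 'aaab' = {A,S,X2,X3}  orig:{A,S}
  T[1,4] 'aabb' = {A,S}
  T[2,5] 'abbb' = {X2,X3}  orig:{}
  T[0,4] 'aaabb' = {A,S,X2,X3}  orig:{A,S}
  T[1,5] 'aabbb' = {A,S}
  T[0,5] 'aaabbb' = {A,S,X2,X3}  orig:{A,S}

S ∈ T[0,5] ⇒ YES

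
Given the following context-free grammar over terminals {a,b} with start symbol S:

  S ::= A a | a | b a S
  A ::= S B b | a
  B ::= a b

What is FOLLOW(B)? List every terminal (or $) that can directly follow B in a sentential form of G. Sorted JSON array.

FIRST iteration:
round 1:
  A via A→a: +{a}
  B via B→a b: +{a}
  S via S→A a: +{a}
  S via S→b a S: +{b}
  FIRST[S]={a,b}  FIRST[A]={a}  FIRST[B]={a}
round 2:
  A via A→S B b: +{b}
  FIRST[S]={a,b}  FIRST[A]={a,b}  FIRST[B]={a}
round 3: (stable)
  FIRST[S]={a,b}  FIRST[A]={a,b}  FIRST[B]={a}

FOLLOW sets:
seed FOLLOW(S) with $
pass 1:
  A→S B b: FOLLOW(S) ⊇ FIRST(B) = {a}; new: +{a}
  A→S B b: FOLLOW(B) ⊇ FIRST(b) = {b}; new: +{b}
  S→A a: FOLLOW(A) ⊇ FIRST(a) = {a}; new: +{a}
  FOLLOW[S]={$,a}  FOLLOW[A]={a}  FOLLOW[B]={b}
pass 2: (no change)
  FOLLOW[S]={$,a}  FOLLOW[A]={a}  FOLLOW[B]={b}

FOLLOW(B) = ["b"]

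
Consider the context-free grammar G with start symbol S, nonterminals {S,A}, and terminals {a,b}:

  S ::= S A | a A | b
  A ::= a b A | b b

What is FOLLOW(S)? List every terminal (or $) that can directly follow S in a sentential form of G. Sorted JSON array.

Compute FIRST by fixpoint:
iter 1:
  A via A→a b A: +{a}
  A via A→b b: +{b}
  S via S→a A: +{a}
  S via S→b: +{b}
  FIRST[S]={a,b}  FIRST[A]={a,b}
iter 2: — fixpoint
  FIRST[S]={a,b}  FIRST[A]={a,b}

FOLLOW sets:
initialize: $ ∈ FOLLOW(S)
pass 1:
  S→S A: FOLLOW(S) ⊇ FIRST(A) = {a,b}; new: +{a,b}
  S→S A: FOLLOW(A) ⊇ FOLLOW(S) ⊇ {$,a,b}; new: +{$,a,b}
  S: {$,a,b}  A: {$,a,b}
pass 2: — fixpoint
  S: {$,a,b}  A: {$,a,b}

FOLLOW(S) = ["$", "a", "b"]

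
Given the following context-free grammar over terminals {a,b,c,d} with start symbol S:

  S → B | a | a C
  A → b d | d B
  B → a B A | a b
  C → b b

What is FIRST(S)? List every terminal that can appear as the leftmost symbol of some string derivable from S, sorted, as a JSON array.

Compute FIRST by fixpoint:
round 1:
  A via A→b d: +{b}
  A via A→d B: +{d}
  B via B→a B A: +{a}
  C via C→b b: +{b}
  S via S→B: +{a}
  FIRST[S]={a}  FIRST[A]={b,d}  FIRST[B]={a}  FIRST[C]={b}
round 2: (no change)
  FIRST[S]={a}  FIRST[A]={b,d}  FIRST[B]={a}  FIRST[C]={b}

FIRST(S) = ["a"]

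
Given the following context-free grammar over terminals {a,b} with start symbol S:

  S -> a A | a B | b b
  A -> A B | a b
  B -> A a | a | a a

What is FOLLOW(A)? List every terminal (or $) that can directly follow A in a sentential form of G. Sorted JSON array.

FIRST sets, iterate to fixpoint:
pass 1:
  A via A→a b: +{a}
  B via B→A a: +{a}
  S via S→a A: +{a}
  S via S→b b: +{b}
  FIRST[S]={a,b}  FIRST[A]={a}  FIRST[B]={a}
pass 2: — fixpoint
  FIRST[S]={a,b}  FIRST[A]={a}  FIRST[B]={a}

FOLLOW iteration:
seed FOLLOW(S) with $
pass 1:
  A→A B: FOLLOW(A) ⊇ FIRST(B) = {a}; new: +{a}
  A→A B: FOLLOW(B) ⊇ FOLLOW(A) ⊇ {a}; new: +{a}
  S→a A: FOLLOW(A) ⊇ FOLLOW(S) ⊇ {$}; new: +{$}
  S→a B: FOLLOW(B) ⊇ FOLLOW(S) ⊇ {$}; new: +{$}
  FOLLOW[S]={$}  FOLLOW[A]={$,a}  FOLLOW[B]={$,a}
pass 2: (no change)
  FOLLOW[S]={$}  FOLLOW[A]={$,a}  FOLLOW[B]={$,a}

FOLLOW(A) = ["$", "a"]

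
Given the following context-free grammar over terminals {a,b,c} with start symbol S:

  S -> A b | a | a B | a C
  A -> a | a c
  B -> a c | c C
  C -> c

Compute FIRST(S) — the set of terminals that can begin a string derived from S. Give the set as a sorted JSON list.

FIRST iteration:
round 1:
  A via A→a: +{a}
  B via B→a c: +{a}
  B via B→c C: +{c}
  C via C→c: +{c}
  S via S→A b: +{a}
  S: {a}  A: {a}  B: {a,c}  C: {c}
round 2: done
  S: {a}  A: {a}  B: {a,c}  C: {c}

FIRST(S) = ["a"]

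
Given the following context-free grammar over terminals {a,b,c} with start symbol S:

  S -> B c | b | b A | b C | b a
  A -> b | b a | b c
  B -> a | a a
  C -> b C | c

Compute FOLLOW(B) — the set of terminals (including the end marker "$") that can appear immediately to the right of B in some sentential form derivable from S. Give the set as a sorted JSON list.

FIRST iteration:
[1]
  A via A→b: +{b}
  B via B→a: +{a}
  C via C→b C: +{b}
  C via C→c: +{c}
  S via S→B c: +{a}
  S via S→b: +{b}
  FIRST[S]={a,b}  FIRST[A]={b}  FIRST[B]={a}  FIRST[C]={b,c}
[2] done
  FIRST[S]={a,b}  FIRST[A]={b}  FIRST[B]={a}  FIRST[C]={b,c}

FOLLOW sets:
seed FOLLOW(S) with $
pass 1:
  S→B c: FOLLOW(B) ⊇ FIRST(c) = {c}; new: +{c}
  S→b A: FOLLOW(A) ⊇ FOLLOW(S) ⊇ {$}; new: +{$}
  S→b C: FOLLOW(C) ⊇ FOLLOW(S) ⊇ {$}; new: +{$}
  S: {$}  A: {$}  B: {c}  C: {$}
pass 2: (stable)
  S: {$}  A: {$}  B: {c}  C: {$}

FOLLOW(B) = ["c"]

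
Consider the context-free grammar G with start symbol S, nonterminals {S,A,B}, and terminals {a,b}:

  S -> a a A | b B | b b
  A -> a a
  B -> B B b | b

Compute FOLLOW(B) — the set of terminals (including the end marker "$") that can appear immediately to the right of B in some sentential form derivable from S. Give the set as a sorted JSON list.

Compute FIRST by fixpoint:
iter 1:
  A via A→a a: +{a}
  B via B→b: +{b}
  S via S→a a A: +{a}
  S via S→b B: +{b}
  FIRST[S]={a,b}  FIRST[A]={a}  FIRST[B]={b}
iter 2: (no change)
  FIRST[S]={a,b}  FIRST[A]={a}  FIRST[B]={b}

FOLLOW sets:
seed FOLLOW(S) with $
round 1:
  B→B B b: FOLLOW(B) ⊇ FIRST(B) = {b}; new: +{b}
  S→a a A: FOLLOW(A) ⊇ FOLLOW(S) ⊇ {$}; new: +{$}
  S→b B: FOLLOW(B) ⊇ FOLLOW(S) ⊇ {$}; new: +{$}
  S: {$}  A: {$}  B: {$,b}
round 2: (no change)
  S: {$}  A: {$}  B: {$,b}

FOLLOW(B) = ["$", "b"]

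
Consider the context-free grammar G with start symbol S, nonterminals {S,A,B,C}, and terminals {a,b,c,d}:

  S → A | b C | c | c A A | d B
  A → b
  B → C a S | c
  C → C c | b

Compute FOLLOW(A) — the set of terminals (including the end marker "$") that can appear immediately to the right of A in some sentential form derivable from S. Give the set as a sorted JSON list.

FIRST sets, iterate to fixpoint:
pass 1:
  A via A→b: +{b}
  B via B→c: +{c}
  C via C→b: +{b}
  S via S→A: +{b}
  S via S→c: +{c}
  S via S→d B: +{d}
  S: {b,c,d}  A: {b}  B: {c}  C: {b}
pass 2:
  B via B→C a S: +{b}
  S: {b,c,d}  A: {b}  B: {b,c}  C: {b}
pass 3: done
  S: {b,c,d}  A: {b}  B: {b,c}  C: {b}

FOLLOW sets:
FOLLOW(S) := {$}
iter 1:
  B→C a S: FOLLOW(C) ⊇ FIRST(a) = {a}; new: +{a}
  C→C c: FOLLOW(C) ⊇ FIRST(c) = {c}; new: +{c}
  S→A: FOLLOW(A) ⊇ FOLLOW(S) ⊇ {$}; new: +{$}
  S→b C: FOLLOW(C) ⊇ FOLLOW(S) ⊇ {$}; new: +{$}
  S→c A A: FOLLOW(A) ⊇ FIRST(A) = {b}; new: +{b}
  S→d B: FOLLOW(B) ⊇ FOLLOW(S) ⊇ {$}; new: +{$}
  FOLLOW(S)={$}  FOLLOW(A)={$,b}  FOLLOW(B)={$}  FOLLOW(C)={$,a,c}
iter 2: done
  FOLLOW(S)={$}  FOLLOW(A)={$,b}  FOLLOW(B)={$}  FOLLOW(C)={$,a,c}

FOLLOW(A) = ["$", "b"]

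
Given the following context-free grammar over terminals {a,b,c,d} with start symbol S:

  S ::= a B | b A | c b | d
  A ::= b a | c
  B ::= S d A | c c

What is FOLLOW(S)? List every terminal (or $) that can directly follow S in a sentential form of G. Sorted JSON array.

FIRST iteration:
iter 1:
  A via A→b a: +{b}
  A via A→c: +{c}
  B via B→c c: +{c}
  S via S→a B: +{a}
  S via S→b A: +{b}
  S via S→c b: +{c}
  S via S→d: +{d}
  FIRST(S)={a,b,c,d}  FIRST(A)={b,c}  FIRST(B)={c}
iter 2:
  B via B→S d A: +{a,b,d}
  FIRST(S)={a,b,c,d}  FIRST(A)={b,c}  FIRST(B)={a,b,c,d}
iter 3: done
  FIRST(S)={a,b,c,d}  FIRST(A)={b,c}  FIRST(B)={a,b,c,d}

Compute FOLLOW by fixpoint:
seed FOLLOW(S) with $
round 1:
  B→S d A: FOLLOW(S) ⊇ FIRST(d) = {d}; new: +{d}
  S→a B: FOLLOW(B) ⊇ FOLLOW(S) ⊇ {$,d}; new: +{$,d}
  S→b A: FOLLOW(A) ⊇ FOLLOW(S) ⊇ {$,d}; new: +{$,d}
  S: {$,d}  A: {$,d}  B: {$,d}
round 2: (stable)
  S: {$,d}  A: {$,d}  B: {$,d}

FOLLOW(S) = ["$", "d"]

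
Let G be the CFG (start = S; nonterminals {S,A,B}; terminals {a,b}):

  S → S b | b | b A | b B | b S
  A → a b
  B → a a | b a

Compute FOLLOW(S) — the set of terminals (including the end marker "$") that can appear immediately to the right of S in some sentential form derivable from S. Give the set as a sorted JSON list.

FIRST sets, iterate to fixpoint:
round 1:
  A via A→a b: +{a}
  B via B→a a: +{a}
  B via B→b a: +{b}
  S via S→b: +{b}
  FIRST[S]={b}  FIRST[A]={a}  FIRST[B]={a,b}
round 2: — fixpoint
  FIRST[S]={b}  FIRST[A]={a}  FIRST[B]={a,b}

Compute FOLLOW by fixpoint:
initialize: $ ∈ FOLLOW(S)
[1]
  S→S b: FOLLOW(S) ⊇ FIRST(b) = {b}; new: +{b}
  S→b A: FOLLOW(A) ⊇ FOLLOW(S) ⊇ {$,b}; new: +{$,b}
  S→b B: FOLLOW(B) ⊇ FOLLOW(S) ⊇ {$,b}; new: +{$,b}
  S: {$,b}  A: {$,b}  B: {$,b}
[2] (no change)
  S: {$,b}  A: {$,b}  B: {$,b}

FOLLOW(S) = ["$", "b"]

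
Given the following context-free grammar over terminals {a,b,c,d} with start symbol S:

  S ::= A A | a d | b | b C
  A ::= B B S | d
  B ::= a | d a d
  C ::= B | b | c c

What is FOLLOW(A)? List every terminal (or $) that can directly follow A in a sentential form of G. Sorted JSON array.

Compute FIRST by fixpoint:
pass 1:
  A via A→d: +{d}
  B via B→a: +{a}
  B via B→d a d: +{d}
  C via C→B: +{a,d}
  C via C→b: +{b}
  C via C→c c: +{c}
  S via S→A A: +{d}
  S via S→a d: +{a}
  S via S→b: +{b}
  FIRST(S)={a,b,d}  FIRST(A)={d}  FIRST(B)={a,d}  FIRST(C)={a,b,c,d}
pass 2:
  A via A→B B S: +{a}
  FIRST(S)={a,b,d}  FIRST(A)={a,d}  FIRST(B)={a,d}  FIRST(C)={a,b,c,d}
pass 3: — fixpoint
  FIRST(S)={a,b,d}  FIRST(A)={a,d}  FIRST(B)={a,d}  FIRST(C)={a,b,c,d}

FOLLOW iteration:
seed FOLLOW(S) with $
iter 1:
  A→B B S: FOLLOW(B) ⊇ FIRST(B) = {a,d}; new: +{a,d}
  A→B B S: FOLLOW(B) ⊇ FIRST(S) = {a,b,d}; new: +{b}
  S→A A: FOLLOW(A) ⊇ FIRST(A) = {a,d}; new: +{a,d}
  S→A A: FOLLOW(A) ⊇ FOLLOW(S) ⊇ {$}; new: +{$}
  S→b C: FOLLOW(C) ⊇ FOLLOW(S) ⊇ {$}; new: +{$}
  FOLLOW(S)={$}  FOLLOW(A)={$,a,d}  FOLLOW(B)={a,b,d}  FOLLOW(C)={$}
iter 2:
  A→B B S: FOLLOW(S) ⊇ FOLLOW(A) ⊇ {$,a,d}; new: +{a,d}
  C→B: FOLLOW(B) ⊇ FOLLOW(C) ⊇ {$}; new: +{$}
  S→b C: FOLLOW(C) ⊇ FOLLOW(S) ⊇ {$,a,d}; new: +{a,d}
  FOLLOW(S)={$,a,d}  FOLLOW(A)={$,a,d}  FOLLOW(B)={$,a,b,d}  FOLLOW(C)={$,a,d}
iter 3: done
  FOLLOW(S)={$,a,d}  FOLLOW(A)={$,a,d}  FOLLOW(B)={$,a,b,d}  FOLLOW(C)={$,a,d}

FOLLOW(A) = ["$", "a", "d"]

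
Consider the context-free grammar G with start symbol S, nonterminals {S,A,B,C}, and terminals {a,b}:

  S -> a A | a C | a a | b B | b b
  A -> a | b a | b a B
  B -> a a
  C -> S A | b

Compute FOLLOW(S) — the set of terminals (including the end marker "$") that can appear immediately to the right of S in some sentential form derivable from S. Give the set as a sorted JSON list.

FIRST iteration:
iter 1:
  A via A→a: +{a}
  A via A→b a: +{b}
  B via B→a a: +{a}
  C via C→b: +{b}
  S via S→a A: +{a}
  S via S→b B: +{b}
  FIRST[S]={a,b}  FIRST[A]={a,b}  FIRST[B]={a}  FIRST[C]={b}
iter 2:
  C via C→S A: +{a}
  FIRST[S]={a,b}  FIRST[A]={a,b}  FIRST[B]={a}  FIRST[C]={a,b}
iter 3: — fixpoint
  FIRST[S]={a,b}  FIRST[A]={a,b}  FIRST[B]={a}  FIRST[C]={a,b}

Compute FOLLOW by fixpoint:
initialize: $ ∈ FOLLOW(S)
iter 1:
  C→S A: FOLLOW(S) ⊇ FIRST(A) = {a,b}; new: +{a,b}
  S→a A: FOLLOW(A) ⊇ FOLLOW(S) ⊇ {$,a,b}; new: +{$,a,b}
  S→a C: FOLLOW(C) ⊇ FOLLOW(S) ⊇ {$,a,b}; new: +{$,a,b}
  S→b B: FOLLOW(B) ⊇ FOLLOW(S) ⊇ {$,a,b}; new: +{$,a,b}
  FOLLOW[S]={$,a,b}  FOLLOW[A]={$,a,b}  FOLLOW[B]={$,a,b}  FOLLOW[C]={$,a,b}
iter 2: — fixpoint
  FOLLOW[S]={$,a,b}  FOLLOW[A]={$,a,b}  FOLLOW[B]={$,a,b}  FOLLOW[C]={$,a,b}

FOLLOW(S) = ["$", "a", "b"]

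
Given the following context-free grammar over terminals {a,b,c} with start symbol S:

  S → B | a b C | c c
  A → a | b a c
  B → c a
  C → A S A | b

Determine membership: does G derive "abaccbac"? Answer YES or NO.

CNF form of G:
  S -> T1 X5 | T2 T1 | T2 T2
  A -> T0 X3 | a
  B -> T2 T1
  C -> A X4 | b
  T0 -> b
  T1 -> a
  T2 -> c
  X3 -> T1 T2
  X4 -> S A
  X5 -> T0 C

CYK table (by increasing span):
  cell(0,0) a: {A,T1}  orig:{A}
  cell(1,1) b: {C,T0}  orig:{C}
  cell(2,2) a: {A,T1}  orig:{A}
  cell(3,3) c: {T2}  orig:{}
  cell(4,4) c: {T2}  orig:{}
  cell(5,5) b: {C,T0}  orig:{C}
  cell(6,6) a: {A,T1}  orig:{A}
  cell(7,7) c: {T2}  orig:{}
  cell(0,1) ab: ∅
  cell(1,2) ba: ∅
  cell(2,3) ac: {X3}  orig:{}
  cell(3,4) cc: {S}
  cell(4,5) cb: ∅
  cell(5,6) ba: ∅
  cell(6,7) ac: {X3}  orig:{}
  cell(0,2) aba: ∅
  cell(1,3) bac: {A}
  cell(2,4) acc: ∅
  cell(3,5) ccb: ∅
  cell(4,6) cba: ∅
  cell(5,7) bac: {A}
  cell(0,3) abac: ∅
  cell(1,4) bacc: ∅
  cell(2,5) accb: ∅
  cell(3,6) ccba: ∅
  cell(4,7) cbac: ∅
  cell(0,4) abacc: ∅
  cell(1,5) baccb: ∅
  cell(2,6) accba: ∅
  cell(3,7) ccbac: {X4}  orig:{}
  cell(0,5) abaccb: ∅
  cell(1,6) baccba: ∅
  cell(2,7) accbac: {C}
  cell(0,6) abaccba: ∅
  cell(1,7) baccbac: {X5}  orig:{}
  cell(0,7) abaccbac: {S}

S ∈ T[0,7] ⇒ YES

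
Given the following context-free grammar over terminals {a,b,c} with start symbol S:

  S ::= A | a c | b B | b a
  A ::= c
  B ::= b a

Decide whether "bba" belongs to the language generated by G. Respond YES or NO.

Convert to CNF:
  S -> T0 B | T0 T1 | T1 T2 | c
  A -> c
  B -> T0 T1
  T0 -> b
  T1 -> a
  T2 -> c

Fill CYK table bottom-up:
  [0..0]={T0}  "b"  orig:{}
  [1..1]={T0}  "b"  orig:{}
  [2..2]={T1}  "a"  orig:{}
  [0..1]=∅  "bb"
  [1..2]={B,S}  "ba"
  [0..2]={S}  "bba"

S ∈ T[0,2] ⇒ YES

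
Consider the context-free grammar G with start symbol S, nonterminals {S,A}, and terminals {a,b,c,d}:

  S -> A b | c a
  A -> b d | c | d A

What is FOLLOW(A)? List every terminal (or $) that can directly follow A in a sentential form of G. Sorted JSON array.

FIRST sets, iterate to fixpoint:
[1]
  A via A→b d: +{b}
  A via A→c: +{c}
  A via A→d A: +{d}
  S via S→A b: +{b,c,d}
  S: {b,c,d}  A: {b,c,d}
[2] done
  S: {b,c,d}  A: {b,c,d}

FOLLOW iteration:
seed FOLLOW(S) with $
pass 1:
  S→A b: FOLLOW(A) ⊇ FIRST(b) = {b}; new: +{b}
  FOLLOW[S]={$}  FOLLOW[A]={b}
pass 2: done
  FOLLOW[S]={$}  FOLLOW[A]={b}

FOLLOW(A) = ["b"]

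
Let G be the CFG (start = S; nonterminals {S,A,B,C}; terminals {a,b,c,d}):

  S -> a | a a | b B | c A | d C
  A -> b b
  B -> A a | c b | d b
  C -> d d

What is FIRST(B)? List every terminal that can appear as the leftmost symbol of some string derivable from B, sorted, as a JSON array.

FIRST iteration:
pass 1:
  A via A→b b: +{b}
  B via B→A a: +{b}
  B via B→c b: +{c}
  B via B→d b: +{d}
  C via C→d d: +{d}
  S via S→a: +{a}
  S via S→b B: +{b}
  S via S→c A: +{c}
  S via S→d C: +{d}
  FIRST(S)={a,b,c,d}  FIRST(A)={b}  FIRST(B)={b,c,d}  FIRST(C)={d}
pass 2: done
  FIRST(S)={a,b,c,d}  FIRST(A)={b}  FIRST(B)={b,c,d}  FIRST(C)={d}

FIRST(B) = ["b", "c", "d"]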